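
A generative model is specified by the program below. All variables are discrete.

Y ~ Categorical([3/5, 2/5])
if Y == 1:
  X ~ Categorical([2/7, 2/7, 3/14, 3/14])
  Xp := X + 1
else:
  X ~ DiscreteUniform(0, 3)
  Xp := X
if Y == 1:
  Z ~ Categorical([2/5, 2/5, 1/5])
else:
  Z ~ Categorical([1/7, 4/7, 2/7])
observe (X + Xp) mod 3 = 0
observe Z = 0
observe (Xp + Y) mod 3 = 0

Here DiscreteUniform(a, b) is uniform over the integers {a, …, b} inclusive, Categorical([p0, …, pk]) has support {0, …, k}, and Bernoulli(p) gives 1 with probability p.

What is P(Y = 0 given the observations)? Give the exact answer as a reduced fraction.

Enumerate traces; 3 have nonzero weight after conditioning:
  (Y=0, X=0, Z=0) weight 3/140
  (Y=0, X=3, Z=0) weight 3/140
  (Y=1, X=1, Z=0) weight 8/175
Group by Y:
  weight(Y=0) = 3/70
  weight(Y=1) = 8/175
Total weight = 3/70 + 8/175 = 31/350
P(Y=0 | obs) = 3/70 / 31/350 = 15/31
P(Y=1 | obs) = 8/175 / 31/350 = 16/31

P(Y = 0 | obs) = 15/31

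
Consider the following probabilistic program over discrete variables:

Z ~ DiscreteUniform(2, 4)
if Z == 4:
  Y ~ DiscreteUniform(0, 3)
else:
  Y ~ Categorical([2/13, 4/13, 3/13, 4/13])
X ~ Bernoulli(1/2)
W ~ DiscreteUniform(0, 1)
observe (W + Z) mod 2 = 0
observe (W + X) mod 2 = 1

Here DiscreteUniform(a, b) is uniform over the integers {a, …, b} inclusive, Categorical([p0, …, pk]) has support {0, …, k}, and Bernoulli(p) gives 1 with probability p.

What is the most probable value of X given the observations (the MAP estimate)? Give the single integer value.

argmax_v P(X = v | obs) = 1

Enumerate traces; 12 have nonzero weight after conditioning:
  (Z=2, Y=0, X=1, W=0) weight 1/78
  (Z=2, Y=1, X=1, W=0) weight 1/39
  (Z=2, Y=2, X=1, W=0) weight 1/52
  (Z=2, Y=3, X=1, W=0) weight 1/39
  (Z=3, Y=0, X=0, W=1) weight 1/78
  (Z=3, Y=1, X=0, W=1) weight 1/39
  (Z=3, Y=2, X=0, W=1) weight 1/52
  (Z=3, Y=3, X=0, W=1) weight 1/39
  … 4 more
Group by X:
  weight(X=0) = 1/12
  weight(X=1) = 1/6
Total weight = 1/12 + 1/6 = 1/4
P(X=0 | obs) = 1/12 / 1/4 = 1/3
P(X=1 | obs) = 1/6 / 1/4 = 2/3
argmax = 1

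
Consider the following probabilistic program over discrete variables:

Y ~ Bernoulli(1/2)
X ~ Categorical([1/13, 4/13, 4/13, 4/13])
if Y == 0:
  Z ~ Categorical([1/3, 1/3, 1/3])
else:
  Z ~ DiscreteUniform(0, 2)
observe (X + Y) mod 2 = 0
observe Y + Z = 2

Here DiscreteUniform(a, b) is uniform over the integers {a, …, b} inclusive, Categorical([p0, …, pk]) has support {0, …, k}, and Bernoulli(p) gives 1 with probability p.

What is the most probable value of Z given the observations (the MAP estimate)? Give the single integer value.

Enumerate traces; 4 have nonzero weight after conditioning:
  (Y=0, X=0, Z=2) weight 1/78
  (Y=0, X=2, Z=2) weight 2/39
  (Y=1, X=1, Z=1) weight 2/39
  (Y=1, X=3, Z=1) weight 2/39
Group by Z:
  weight(Z=1) = 4/39
  weight(Z=2) = 5/78
Total weight = 4/39 + 5/78 = 1/6
P(Z=1 | obs) = 4/39 / 1/6 = 8/13
P(Z=2 | obs) = 5/78 / 1/6 = 5/13
argmax = 1

argmax_v P(Z = v | obs) = 1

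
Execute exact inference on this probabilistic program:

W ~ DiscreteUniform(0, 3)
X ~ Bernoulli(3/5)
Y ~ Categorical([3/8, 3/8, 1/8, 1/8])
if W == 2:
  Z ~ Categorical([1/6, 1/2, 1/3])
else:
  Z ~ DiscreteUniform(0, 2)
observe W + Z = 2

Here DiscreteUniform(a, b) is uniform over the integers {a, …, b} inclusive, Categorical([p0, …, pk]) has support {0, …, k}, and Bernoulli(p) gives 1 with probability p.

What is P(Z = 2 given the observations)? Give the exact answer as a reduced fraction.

P(Z = 2 | obs) = 2/5

Enumerate traces; 24 have nonzero weight after conditioning:
  (W=0, X=0, Y=0, Z=2) weight 1/80
  (W=0, X=0, Y=1, Z=2) weight 1/80
  (W=0, X=0, Y=2, Z=2) weight 1/240
  (W=0, X=0, Y=3, Z=2) weight 1/240
  (W=0, X=1, Y=0, Z=2) weight 3/160
  (W=0, X=1, Y=1, Z=2) weight 3/160
  (W=0, X=1, Y=2, Z=2) weight 1/160
  (W=0, X=1, Y=3, Z=2) weight 1/160
  (W=1, X=0, Y=0, Z=1) weight 1/80
  (W=2, X=0, Y=0, Z=0) weight 1/160
  … 14 more
Group by Z:
  weight(Z=0) = 1/24
  weight(Z=1) = 1/12
  weight(Z=2) = 1/12
Total weight = 1/24 + 1/12 + 1/12 = 5/24
P(Z=0 | obs) = 1/24 / 5/24 = 1/5
P(Z=1 | obs) = 1/12 / 5/24 = 2/5
P(Z=2 | obs) = 1/12 / 5/24 = 2/5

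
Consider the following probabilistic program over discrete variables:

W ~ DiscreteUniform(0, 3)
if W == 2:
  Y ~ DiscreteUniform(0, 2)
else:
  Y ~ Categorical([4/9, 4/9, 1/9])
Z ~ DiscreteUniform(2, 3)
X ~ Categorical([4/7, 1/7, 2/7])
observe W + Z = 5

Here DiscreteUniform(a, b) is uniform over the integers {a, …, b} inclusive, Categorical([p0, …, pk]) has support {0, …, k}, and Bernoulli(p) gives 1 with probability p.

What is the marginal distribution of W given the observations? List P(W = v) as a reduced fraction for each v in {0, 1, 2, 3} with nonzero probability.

P(W=2) = 1/2, P(W=3) = 1/2

Enumerate traces; 18 have nonzero weight after conditioning:
  (W=2, Y=0, Z=3, X=0) weight 1/42
  (W=2, Y=0, Z=3, X=1) weight 1/168
  (W=2, Y=0, Z=3, X=2) weight 1/84
  (W=2, Y=1, Z=3, X=0) weight 1/42
  (W=2, Y=1, Z=3, X=1) weight 1/168
  (W=2, Y=1, Z=3, X=2) weight 1/84
  (W=2, Y=2, Z=3, X=0) weight 1/42
  (W=2, Y=2, Z=3, X=1) weight 1/168
  (W=3, Y=0, Z=2, X=0) weight 2/63
  … 9 more
Group by W:
  weight(W=2) = 1/8
  weight(W=3) = 1/8
Total weight = 1/8 + 1/8 = 1/4
P(W=2 | obs) = 1/8 / 1/4 = 1/2
P(W=3 | obs) = 1/8 / 1/4 = 1/2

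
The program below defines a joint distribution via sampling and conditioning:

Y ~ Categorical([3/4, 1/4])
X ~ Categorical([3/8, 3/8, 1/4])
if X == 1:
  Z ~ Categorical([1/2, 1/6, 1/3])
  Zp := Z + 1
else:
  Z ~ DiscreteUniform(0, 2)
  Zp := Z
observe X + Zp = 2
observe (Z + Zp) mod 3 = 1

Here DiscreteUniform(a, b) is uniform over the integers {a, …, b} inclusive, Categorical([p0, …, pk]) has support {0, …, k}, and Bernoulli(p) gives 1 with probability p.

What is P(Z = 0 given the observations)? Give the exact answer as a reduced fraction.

Enumerate traces; 4 have nonzero weight after conditioning:
  (Y=0, X=0, Z=2) weight 3/32
  (Y=0, X=1, Z=0) weight 9/64
  (Y=1, X=0, Z=2) weight 1/32
  (Y=1, X=1, Z=0) weight 3/64
Group by Z:
  weight(Z=0) = 3/16
  weight(Z=2) = 1/8
Total weight = 3/16 + 1/8 = 5/16
P(Z=0 | obs) = 3/16 / 5/16 = 3/5
P(Z=2 | obs) = 1/8 / 5/16 = 2/5

P(Z = 0 | obs) = 3/5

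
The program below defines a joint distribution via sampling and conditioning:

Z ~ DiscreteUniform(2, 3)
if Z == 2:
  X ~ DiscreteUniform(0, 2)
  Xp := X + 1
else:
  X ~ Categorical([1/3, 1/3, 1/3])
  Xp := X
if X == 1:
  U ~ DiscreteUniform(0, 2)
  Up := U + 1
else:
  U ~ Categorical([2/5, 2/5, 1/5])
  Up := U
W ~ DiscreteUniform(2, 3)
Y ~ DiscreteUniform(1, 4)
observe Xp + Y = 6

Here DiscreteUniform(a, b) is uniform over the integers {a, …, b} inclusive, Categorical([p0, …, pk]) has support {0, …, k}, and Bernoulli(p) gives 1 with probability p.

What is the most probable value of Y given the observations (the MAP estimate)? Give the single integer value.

argmax_v P(Y = v | obs) = 4

Enumerate traces; 18 have nonzero weight after conditioning:
  (Z=2, X=1, U=0, W=2, Y=4) weight 1/144
  (Z=2, X=1, U=0, W=3, Y=4) weight 1/144
  (Z=2, X=1, U=1, W=2, Y=4) weight 1/144
  (Z=2, X=1, U=1, W=3, Y=4) weight 1/144
  (Z=2, X=1, U=2, W=2, Y=4) weight 1/144
  (Z=2, X=1, U=2, W=3, Y=4) weight 1/144
  (Z=2, X=2, U=0, W=2, Y=3) weight 1/120
  (Z=2, X=2, U=0, W=3, Y=3) weight 1/120
  … 10 more
Group by Y:
  weight(Y=3) = 1/24
  weight(Y=4) = 1/12
Total weight = 1/24 + 1/12 = 1/8
P(Y=3 | obs) = 1/24 / 1/8 = 1/3
P(Y=4 | obs) = 1/12 / 1/8 = 2/3
argmax = 4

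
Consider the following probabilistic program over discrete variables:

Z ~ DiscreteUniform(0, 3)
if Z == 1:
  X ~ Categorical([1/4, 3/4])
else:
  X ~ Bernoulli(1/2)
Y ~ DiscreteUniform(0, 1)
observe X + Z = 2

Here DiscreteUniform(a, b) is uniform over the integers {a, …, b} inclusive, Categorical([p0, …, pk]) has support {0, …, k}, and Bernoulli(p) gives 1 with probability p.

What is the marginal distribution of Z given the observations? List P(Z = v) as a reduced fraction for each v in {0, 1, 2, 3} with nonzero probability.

Enumerate traces; 4 have nonzero weight after conditioning:
  (Z=1, X=1, Y=0) weight 3/32
  (Z=1, X=1, Y=1) weight 3/32
  (Z=2, X=0, Y=0) weight 1/16
  (Z=2, X=0, Y=1) weight 1/16
Group by Z:
  weight(Z=1) = 3/16
  weight(Z=2) = 1/8
Total weight = 3/16 + 1/8 = 5/16
P(Z=1 | obs) = 3/16 / 5/16 = 3/5
P(Z=2 | obs) = 1/8 / 5/16 = 2/5

P(Z=1) = 3/5, P(Z=2) = 2/5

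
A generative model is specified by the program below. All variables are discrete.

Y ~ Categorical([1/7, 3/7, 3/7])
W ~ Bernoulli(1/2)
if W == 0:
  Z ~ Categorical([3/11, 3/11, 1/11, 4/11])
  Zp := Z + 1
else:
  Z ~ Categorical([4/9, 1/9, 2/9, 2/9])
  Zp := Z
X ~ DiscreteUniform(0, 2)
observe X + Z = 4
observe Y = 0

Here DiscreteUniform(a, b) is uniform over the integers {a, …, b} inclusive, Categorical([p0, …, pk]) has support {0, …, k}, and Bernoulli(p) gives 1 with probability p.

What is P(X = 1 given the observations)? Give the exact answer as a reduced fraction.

Enumerate traces; 4 have nonzero weight after conditioning:
  (Y=0, W=0, Z=2, X=2) weight 1/462
  (Y=0, W=0, Z=3, X=1) weight 2/231
  (Y=0, W=1, Z=2, X=2) weight 1/189
  (Y=0, W=1, Z=3, X=1) weight 1/189
Group by X:
  weight(X=1) = 29/2079
  weight(X=2) = 31/4158
Total weight = 29/2079 + 31/4158 = 89/4158
P(X=1 | obs) = 29/2079 / 89/4158 = 58/89
P(X=2 | obs) = 31/4158 / 89/4158 = 31/89

P(X = 1 | obs) = 58/89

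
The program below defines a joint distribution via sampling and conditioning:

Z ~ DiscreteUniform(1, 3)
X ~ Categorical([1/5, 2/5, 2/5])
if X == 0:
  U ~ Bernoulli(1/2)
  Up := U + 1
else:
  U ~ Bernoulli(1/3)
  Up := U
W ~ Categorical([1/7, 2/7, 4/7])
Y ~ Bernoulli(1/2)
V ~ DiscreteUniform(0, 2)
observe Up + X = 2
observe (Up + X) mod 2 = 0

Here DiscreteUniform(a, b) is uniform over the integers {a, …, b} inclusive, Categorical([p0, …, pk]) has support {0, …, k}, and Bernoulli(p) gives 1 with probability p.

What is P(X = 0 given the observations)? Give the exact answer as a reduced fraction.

P(X = 0 | obs) = 1/5

Enumerate traces; 162 have nonzero weight after conditioning:
  (Z=1, X=0, U=1, W=0, Y=0, V=0) weight 1/1260
  (Z=1, X=0, U=1, W=0, Y=0, V=1) weight 1/1260
  (Z=1, X=0, U=1, W=0, Y=0, V=2) weight 1/1260
  (Z=1, X=0, U=1, W=0, Y=1, V=0) weight 1/1260
  (Z=1, X=0, U=1, W=0, Y=1, V=1) weight 1/1260
  (Z=1, X=0, U=1, W=0, Y=1, V=2) weight 1/1260
  (Z=1, X=0, U=1, W=1, Y=0, V=0) weight 1/630
  (Z=1, X=0, U=1, W=1, Y=0, V=1) weight 1/630
  (Z=1, X=1, U=1, W=0, Y=0, V=0) weight 1/945
  (Z=1, X=2, U=0, W=0, Y=0, V=0) weight 2/945
  … 152 more
Group by X:
  weight(X=0) = 1/10
  weight(X=1) = 2/15
  weight(X=2) = 4/15
Total weight = 1/10 + 2/15 + 4/15 = 1/2
P(X=0 | obs) = 1/10 / 1/2 = 1/5
P(X=1 | obs) = 2/15 / 1/2 = 4/15
P(X=2 | obs) = 4/15 / 1/2 = 8/15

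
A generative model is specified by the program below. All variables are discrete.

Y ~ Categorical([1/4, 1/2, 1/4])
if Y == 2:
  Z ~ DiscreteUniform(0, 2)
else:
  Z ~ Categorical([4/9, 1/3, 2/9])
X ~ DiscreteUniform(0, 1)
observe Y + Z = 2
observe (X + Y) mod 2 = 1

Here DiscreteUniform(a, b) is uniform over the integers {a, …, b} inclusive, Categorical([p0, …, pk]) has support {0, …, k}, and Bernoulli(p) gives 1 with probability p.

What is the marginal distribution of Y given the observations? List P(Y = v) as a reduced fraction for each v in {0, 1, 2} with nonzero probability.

P(Y=0) = 2/11, P(Y=1) = 6/11, P(Y=2) = 3/11

Enumerate traces; 3 have nonzero weight after conditioning:
  (Y=0, Z=2, X=1) weight 1/36
  (Y=1, Z=1, X=0) weight 1/12
  (Y=2, Z=0, X=1) weight 1/24
Group by Y:
  weight(Y=0) = 1/36
  weight(Y=1) = 1/12
  weight(Y=2) = 1/24
Total weight = 1/36 + 1/12 + 1/24 = 11/72
P(Y=0 | obs) = 1/36 / 11/72 = 2/11
P(Y=1 | obs) = 1/12 / 11/72 = 6/11
P(Y=2 | obs) = 1/24 / 11/72 = 3/11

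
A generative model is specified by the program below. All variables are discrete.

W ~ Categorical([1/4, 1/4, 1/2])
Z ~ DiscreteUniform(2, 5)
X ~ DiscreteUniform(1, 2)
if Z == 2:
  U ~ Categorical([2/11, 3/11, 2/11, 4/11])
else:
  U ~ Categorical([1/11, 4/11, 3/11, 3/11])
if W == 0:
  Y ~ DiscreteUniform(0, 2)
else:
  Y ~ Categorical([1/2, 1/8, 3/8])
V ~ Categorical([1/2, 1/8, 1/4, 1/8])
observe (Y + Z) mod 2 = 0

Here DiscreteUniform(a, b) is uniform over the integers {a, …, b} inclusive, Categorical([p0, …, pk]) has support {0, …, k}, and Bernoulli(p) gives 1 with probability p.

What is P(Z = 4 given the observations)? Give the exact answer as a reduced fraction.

Enumerate traces; 576 have nonzero weight after conditioning:
  (W=0, Z=2, X=1, U=0, Y=0, V=0) weight 1/1056
  (W=0, Z=2, X=1, U=0, Y=0, V=1) weight 1/4224
  (W=0, Z=2, X=1, U=0, Y=0, V=2) weight 1/2112
  (W=0, Z=2, X=1, U=0, Y=0, V=3) weight 1/4224
  (W=0, Z=2, X=1, U=0, Y=2, V=0) weight 1/1056
  (W=0, Z=2, X=1, U=0, Y=2, V=1) weight 1/4224
  (W=0, Z=2, X=1, U=0, Y=2, V=2) weight 1/2112
  (W=0, Z=2, X=1, U=0, Y=2, V=3) weight 1/4224
  (W=0, Z=3, X=1, U=0, Y=1, V=0) weight 1/2112
  (W=0, Z=4, X=1, U=0, Y=0, V=0) weight 1/2112
  … 566 more
Group by Z:
  weight(Z=2) = 79/384
  weight(Z=3) = 17/384
  weight(Z=4) = 79/384
  weight(Z=5) = 17/384
Total weight = 79/384 + 17/384 + 79/384 + 17/384 = 1/2
P(Z=2 | obs) = 79/384 / 1/2 = 79/192
P(Z=3 | obs) = 17/384 / 1/2 = 17/192
P(Z=4 | obs) = 79/384 / 1/2 = 79/192
P(Z=5 | obs) = 17/384 / 1/2 = 17/192

P(Z = 4 | obs) = 79/192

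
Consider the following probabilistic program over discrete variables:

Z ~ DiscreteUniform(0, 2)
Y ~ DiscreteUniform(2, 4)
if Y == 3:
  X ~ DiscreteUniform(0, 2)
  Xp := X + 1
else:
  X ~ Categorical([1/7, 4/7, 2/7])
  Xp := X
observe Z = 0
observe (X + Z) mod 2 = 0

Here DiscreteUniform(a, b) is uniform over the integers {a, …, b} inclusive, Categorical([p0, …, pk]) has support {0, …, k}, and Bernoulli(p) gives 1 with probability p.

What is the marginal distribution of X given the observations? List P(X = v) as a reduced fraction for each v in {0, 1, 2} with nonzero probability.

P(X=0) = 13/32, P(X=2) = 19/32

Enumerate traces; 6 have nonzero weight after conditioning:
  (Z=0, Y=2, X=0) weight 1/63
  (Z=0, Y=2, X=2) weight 2/63
  (Z=0, Y=3, X=0) weight 1/27
  (Z=0, Y=3, X=2) weight 1/27
  (Z=0, Y=4, X=0) weight 1/63
  (Z=0, Y=4, X=2) weight 2/63
Group by X:
  weight(X=0) = 13/189
  weight(X=2) = 19/189
Total weight = 13/189 + 19/189 = 32/189
P(X=0 | obs) = 13/189 / 32/189 = 13/32
P(X=2 | obs) = 19/189 / 32/189 = 19/32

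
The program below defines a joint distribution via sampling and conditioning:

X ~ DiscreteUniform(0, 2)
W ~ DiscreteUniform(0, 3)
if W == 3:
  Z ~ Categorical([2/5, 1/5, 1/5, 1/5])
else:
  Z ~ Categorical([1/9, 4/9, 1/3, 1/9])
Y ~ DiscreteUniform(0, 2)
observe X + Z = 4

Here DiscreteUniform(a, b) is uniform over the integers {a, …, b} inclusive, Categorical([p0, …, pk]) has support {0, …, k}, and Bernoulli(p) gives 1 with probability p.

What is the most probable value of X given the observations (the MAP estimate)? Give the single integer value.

Enumerate traces; 24 have nonzero weight after conditioning:
  (X=1, W=0, Z=3, Y=0) weight 1/324
  (X=1, W=0, Z=3, Y=1) weight 1/324
  (X=1, W=0, Z=3, Y=2) weight 1/324
  (X=1, W=1, Z=3, Y=0) weight 1/324
  (X=1, W=1, Z=3, Y=1) weight 1/324
  (X=1, W=1, Z=3, Y=2) weight 1/324
  (X=1, W=2, Z=3, Y=0) weight 1/324
  (X=1, W=2, Z=3, Y=1) weight 1/324
  (X=2, W=0, Z=2, Y=0) weight 1/108
  … 15 more
Group by X:
  weight(X=1) = 2/45
  weight(X=2) = 1/10
Total weight = 2/45 + 1/10 = 13/90
P(X=1 | obs) = 2/45 / 13/90 = 4/13
P(X=2 | obs) = 1/10 / 13/90 = 9/13
argmax = 2

argmax_v P(X = v | obs) = 2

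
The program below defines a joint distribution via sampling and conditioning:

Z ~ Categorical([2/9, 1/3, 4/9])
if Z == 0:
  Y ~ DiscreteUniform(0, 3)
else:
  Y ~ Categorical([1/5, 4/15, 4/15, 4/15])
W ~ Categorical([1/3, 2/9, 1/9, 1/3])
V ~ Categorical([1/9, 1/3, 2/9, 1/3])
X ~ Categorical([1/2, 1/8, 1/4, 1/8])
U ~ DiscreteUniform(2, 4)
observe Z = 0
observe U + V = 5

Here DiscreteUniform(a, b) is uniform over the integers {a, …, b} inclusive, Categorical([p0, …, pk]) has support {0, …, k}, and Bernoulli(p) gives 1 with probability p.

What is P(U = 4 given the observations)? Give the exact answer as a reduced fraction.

Enumerate traces; 192 have nonzero weight after conditioning:
  (Z=0, Y=0, W=0, V=1, X=0, U=4) weight 1/972
  (Z=0, Y=0, W=0, V=1, X=1, U=4) weight 1/3888
  (Z=0, Y=0, W=0, V=1, X=2, U=4) weight 1/1944
  (Z=0, Y=0, W=0, V=1, X=3, U=4) weight 1/3888
  (Z=0, Y=0, W=0, V=2, X=0, U=3) weight 1/1458
  (Z=0, Y=0, W=0, V=2, X=1, U=3) weight 1/5832
  (Z=0, Y=0, W=0, V=2, X=2, U=3) weight 1/2916
  (Z=0, Y=0, W=0, V=2, X=3, U=3) weight 1/5832
  (Z=0, Y=0, W=0, V=3, X=0, U=2) weight 1/972
  … 183 more
Group by U:
  weight(U=2) = 2/81
  weight(U=3) = 4/243
  weight(U=4) = 2/81
Total weight = 2/81 + 4/243 + 2/81 = 16/243
P(U=2 | obs) = 2/81 / 16/243 = 3/8
P(U=3 | obs) = 4/243 / 16/243 = 1/4
P(U=4 | obs) = 2/81 / 16/243 = 3/8

P(U = 4 | obs) = 3/8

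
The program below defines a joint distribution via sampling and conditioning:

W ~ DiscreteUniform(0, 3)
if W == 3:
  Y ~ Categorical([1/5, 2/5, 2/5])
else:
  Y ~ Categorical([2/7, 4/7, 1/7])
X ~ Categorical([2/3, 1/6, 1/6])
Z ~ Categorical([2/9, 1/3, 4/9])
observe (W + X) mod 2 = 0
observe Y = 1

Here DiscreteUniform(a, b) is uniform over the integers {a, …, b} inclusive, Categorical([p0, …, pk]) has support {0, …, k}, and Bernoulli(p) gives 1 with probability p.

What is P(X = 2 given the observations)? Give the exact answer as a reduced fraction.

Enumerate traces; 18 have nonzero weight after conditioning:
  (W=0, Y=1, X=0, Z=0) weight 4/189
  (W=0, Y=1, X=0, Z=1) weight 2/63
  (W=0, Y=1, X=0, Z=2) weight 8/189
  (W=0, Y=1, X=2, Z=0) weight 1/189
  (W=0, Y=1, X=2, Z=1) weight 1/126
  (W=0, Y=1, X=2, Z=2) weight 2/189
  (W=1, Y=1, X=1, Z=0) weight 1/189
  (W=1, Y=1, X=1, Z=1) weight 1/126
  … 10 more
Group by X:
  weight(X=0) = 4/21
  weight(X=1) = 17/420
  weight(X=2) = 1/21
Total weight = 4/21 + 17/420 + 1/21 = 39/140
P(X=0 | obs) = 4/21 / 39/140 = 80/117
P(X=1 | obs) = 17/420 / 39/140 = 17/117
P(X=2 | obs) = 1/21 / 39/140 = 20/117

P(X = 2 | obs) = 20/117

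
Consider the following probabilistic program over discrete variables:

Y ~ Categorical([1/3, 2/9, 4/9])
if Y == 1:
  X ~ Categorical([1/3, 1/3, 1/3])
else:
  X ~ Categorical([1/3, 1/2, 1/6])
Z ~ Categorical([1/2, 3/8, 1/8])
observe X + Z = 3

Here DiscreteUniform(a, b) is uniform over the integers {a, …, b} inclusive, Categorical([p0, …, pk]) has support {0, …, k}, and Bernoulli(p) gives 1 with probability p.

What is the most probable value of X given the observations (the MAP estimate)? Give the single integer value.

Enumerate traces; 6 have nonzero weight after conditioning:
  (Y=0, X=1, Z=2) weight 1/48
  (Y=0, X=2, Z=1) weight 1/48
  (Y=1, X=1, Z=2) weight 1/108
  (Y=1, X=2, Z=1) weight 1/36
  (Y=2, X=1, Z=2) weight 1/36
  (Y=2, X=2, Z=1) weight 1/36
Group by X:
  weight(X=1) = 25/432
  weight(X=2) = 11/144
Total weight = 25/432 + 11/144 = 29/216
P(X=1 | obs) = 25/432 / 29/216 = 25/58
P(X=2 | obs) = 11/144 / 29/216 = 33/58
argmax = 2

argmax_v P(X = v | obs) = 2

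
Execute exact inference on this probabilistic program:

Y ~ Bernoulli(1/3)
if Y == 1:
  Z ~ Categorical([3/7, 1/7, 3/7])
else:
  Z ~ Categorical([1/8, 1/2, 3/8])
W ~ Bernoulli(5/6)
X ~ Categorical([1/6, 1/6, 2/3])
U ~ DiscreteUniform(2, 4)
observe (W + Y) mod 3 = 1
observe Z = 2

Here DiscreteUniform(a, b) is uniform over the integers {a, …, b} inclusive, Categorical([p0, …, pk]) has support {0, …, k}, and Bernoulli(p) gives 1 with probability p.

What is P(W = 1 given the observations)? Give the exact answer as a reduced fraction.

Enumerate traces; 18 have nonzero weight after conditioning:
  (Y=0, Z=2, W=1, X=0, U=2) weight 5/432
  (Y=0, Z=2, W=1, X=0, U=3) weight 5/432
  (Y=0, Z=2, W=1, X=0, U=4) weight 5/432
  (Y=0, Z=2, W=1, X=1, U=2) weight 5/432
  (Y=0, Z=2, W=1, X=1, U=3) weight 5/432
  (Y=0, Z=2, W=1, X=1, U=4) weight 5/432
  (Y=0, Z=2, W=1, X=2, U=2) weight 5/108
  (Y=0, Z=2, W=1, X=2, U=3) weight 5/108
  (Y=1, Z=2, W=0, X=0, U=2) weight 1/756
  … 9 more
Group by W:
  weight(W=0) = 1/42
  weight(W=1) = 5/24
Total weight = 1/42 + 5/24 = 13/56
P(W=0 | obs) = 1/42 / 13/56 = 4/39
P(W=1 | obs) = 5/24 / 13/56 = 35/39

P(W = 1 | obs) = 35/39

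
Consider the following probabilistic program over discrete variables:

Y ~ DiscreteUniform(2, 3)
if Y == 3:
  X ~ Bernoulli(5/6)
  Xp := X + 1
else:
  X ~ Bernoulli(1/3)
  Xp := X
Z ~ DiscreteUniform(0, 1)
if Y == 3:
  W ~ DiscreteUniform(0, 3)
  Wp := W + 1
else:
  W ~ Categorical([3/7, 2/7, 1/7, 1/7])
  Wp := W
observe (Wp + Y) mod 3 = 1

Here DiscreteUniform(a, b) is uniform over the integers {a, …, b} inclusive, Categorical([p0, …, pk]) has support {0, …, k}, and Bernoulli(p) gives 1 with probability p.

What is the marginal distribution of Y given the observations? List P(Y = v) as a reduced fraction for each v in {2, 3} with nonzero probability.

Enumerate traces; 12 have nonzero weight after conditioning:
  (Y=2, X=0, Z=0, W=2) weight 1/42
  (Y=2, X=0, Z=1, W=2) weight 1/42
  (Y=2, X=1, Z=0, W=2) weight 1/84
  (Y=2, X=1, Z=1, W=2) weight 1/84
  (Y=3, X=0, Z=0, W=0) weight 1/96
  (Y=3, X=0, Z=0, W=3) weight 1/96
  (Y=3, X=0, Z=1, W=0) weight 1/96
  (Y=3, X=0, Z=1, W=3) weight 1/96
  … 4 more
Group by Y:
  weight(Y=2) = 1/14
  weight(Y=3) = 1/4
Total weight = 1/14 + 1/4 = 9/28
P(Y=2 | obs) = 1/14 / 9/28 = 2/9
P(Y=3 | obs) = 1/4 / 9/28 = 7/9

P(Y=2) = 2/9, P(Y=3) = 7/9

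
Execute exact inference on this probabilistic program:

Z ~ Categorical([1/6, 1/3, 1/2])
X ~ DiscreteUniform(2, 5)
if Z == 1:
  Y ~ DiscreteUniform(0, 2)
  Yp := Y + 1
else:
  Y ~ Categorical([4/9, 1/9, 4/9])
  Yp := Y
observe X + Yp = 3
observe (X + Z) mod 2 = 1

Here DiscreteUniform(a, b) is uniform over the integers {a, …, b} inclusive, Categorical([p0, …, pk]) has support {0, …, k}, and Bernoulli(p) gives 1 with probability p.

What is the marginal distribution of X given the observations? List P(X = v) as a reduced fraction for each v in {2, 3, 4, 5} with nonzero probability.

Enumerate traces; 3 have nonzero weight after conditioning:
  (Z=0, X=3, Y=0) weight 1/54
  (Z=1, X=2, Y=0) weight 1/36
  (Z=2, X=3, Y=0) weight 1/18
Group by X:
  weight(X=2) = 1/36
  weight(X=3) = 2/27
Total weight = 1/36 + 2/27 = 11/108
P(X=2 | obs) = 1/36 / 11/108 = 3/11
P(X=3 | obs) = 2/27 / 11/108 = 8/11

P(X=2) = 3/11, P(X=3) = 8/11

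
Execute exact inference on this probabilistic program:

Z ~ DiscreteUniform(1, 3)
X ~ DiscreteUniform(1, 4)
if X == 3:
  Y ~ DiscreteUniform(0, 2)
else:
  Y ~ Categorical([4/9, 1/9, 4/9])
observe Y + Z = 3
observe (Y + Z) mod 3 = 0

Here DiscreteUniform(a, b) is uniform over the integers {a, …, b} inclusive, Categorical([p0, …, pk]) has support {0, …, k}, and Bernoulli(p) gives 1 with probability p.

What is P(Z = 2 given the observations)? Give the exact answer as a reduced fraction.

Enumerate traces; 12 have nonzero weight after conditioning:
  (Z=1, X=1, Y=2) weight 1/27
  (Z=1, X=2, Y=2) weight 1/27
  (Z=1, X=3, Y=2) weight 1/36
  (Z=1, X=4, Y=2) weight 1/27
  (Z=2, X=1, Y=1) weight 1/108
  (Z=2, X=2, Y=1) weight 1/108
  (Z=2, X=3, Y=1) weight 1/36
  (Z=2, X=4, Y=1) weight 1/108
  (Z=3, X=1, Y=0) weight 1/27
  … 3 more
Group by Z:
  weight(Z=1) = 5/36
  weight(Z=2) = 1/18
  weight(Z=3) = 5/36
Total weight = 5/36 + 1/18 + 5/36 = 1/3
P(Z=1 | obs) = 5/36 / 1/3 = 5/12
P(Z=2 | obs) = 1/18 / 1/3 = 1/6
P(Z=3 | obs) = 5/36 / 1/3 = 5/12

P(Z = 2 | obs) = 1/6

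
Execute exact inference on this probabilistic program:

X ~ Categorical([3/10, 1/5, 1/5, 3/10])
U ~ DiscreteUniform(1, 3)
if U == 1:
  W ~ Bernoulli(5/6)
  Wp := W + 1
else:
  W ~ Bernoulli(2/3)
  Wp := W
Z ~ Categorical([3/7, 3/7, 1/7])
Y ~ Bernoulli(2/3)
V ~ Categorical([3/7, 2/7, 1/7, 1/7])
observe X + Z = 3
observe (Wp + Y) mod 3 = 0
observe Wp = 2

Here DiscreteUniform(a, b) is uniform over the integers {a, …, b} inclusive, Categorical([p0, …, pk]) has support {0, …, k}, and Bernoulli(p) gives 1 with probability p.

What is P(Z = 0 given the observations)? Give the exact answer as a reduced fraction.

P(Z = 0 | obs) = 9/17

Enumerate traces; 12 have nonzero weight after conditioning:
  (X=1, U=1, W=1, Z=2, Y=1, V=0) weight 1/441
  (X=1, U=1, W=1, Z=2, Y=1, V=1) weight 2/1323
  (X=1, U=1, W=1, Z=2, Y=1, V=2) weight 1/1323
  (X=1, U=1, W=1, Z=2, Y=1, V=3) weight 1/1323
  (X=2, U=1, W=1, Z=1, Y=1, V=0) weight 1/147
  (X=2, U=1, W=1, Z=1, Y=1, V=1) weight 2/441
  (X=2, U=1, W=1, Z=1, Y=1, V=2) weight 1/441
  (X=2, U=1, W=1, Z=1, Y=1, V=3) weight 1/441
  (X=3, U=1, W=1, Z=0, Y=1, V=0) weight 1/98
  … 3 more
Group by Z:
  weight(Z=0) = 1/42
  weight(Z=1) = 1/63
  weight(Z=2) = 1/189
Total weight = 1/42 + 1/63 + 1/189 = 17/378
P(Z=0 | obs) = 1/42 / 17/378 = 9/17
P(Z=1 | obs) = 1/63 / 17/378 = 6/17
P(Z=2 | obs) = 1/189 / 17/378 = 2/17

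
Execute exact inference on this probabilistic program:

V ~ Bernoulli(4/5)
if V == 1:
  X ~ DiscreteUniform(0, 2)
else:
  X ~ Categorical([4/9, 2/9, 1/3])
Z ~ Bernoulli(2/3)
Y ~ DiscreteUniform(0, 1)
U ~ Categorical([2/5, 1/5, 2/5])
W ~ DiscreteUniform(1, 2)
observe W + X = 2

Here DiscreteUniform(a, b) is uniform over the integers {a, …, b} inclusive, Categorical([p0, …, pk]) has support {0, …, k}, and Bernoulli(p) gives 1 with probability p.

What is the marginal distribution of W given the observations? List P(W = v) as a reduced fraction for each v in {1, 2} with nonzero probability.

Enumerate traces; 48 have nonzero weight after conditioning:
  (V=0, X=0, Z=0, Y=0, U=0, W=2) weight 2/675
  (V=0, X=0, Z=0, Y=0, U=1, W=2) weight 1/675
  (V=0, X=0, Z=0, Y=0, U=2, W=2) weight 2/675
  (V=0, X=0, Z=0, Y=1, U=0, W=2) weight 2/675
  (V=0, X=0, Z=0, Y=1, U=1, W=2) weight 1/675
  (V=0, X=0, Z=0, Y=1, U=2, W=2) weight 2/675
  (V=0, X=0, Z=1, Y=0, U=0, W=2) weight 4/675
  (V=0, X=0, Z=1, Y=0, U=1, W=2) weight 2/675
  (V=0, X=1, Z=0, Y=0, U=0, W=1) weight 1/675
  … 39 more
Group by W:
  weight(W=1) = 7/45
  weight(W=2) = 8/45
Total weight = 7/45 + 8/45 = 1/3
P(W=1 | obs) = 7/45 / 1/3 = 7/15
P(W=2 | obs) = 8/45 / 1/3 = 8/15

P(W=1) = 7/15, P(W=2) = 8/15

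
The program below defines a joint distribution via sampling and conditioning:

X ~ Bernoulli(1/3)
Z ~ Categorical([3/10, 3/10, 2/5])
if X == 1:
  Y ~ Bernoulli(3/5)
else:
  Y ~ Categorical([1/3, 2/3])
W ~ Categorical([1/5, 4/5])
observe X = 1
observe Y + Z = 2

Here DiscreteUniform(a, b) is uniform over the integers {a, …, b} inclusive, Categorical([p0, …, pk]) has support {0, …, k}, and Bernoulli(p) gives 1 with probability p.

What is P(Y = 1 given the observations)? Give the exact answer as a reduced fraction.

P(Y = 1 | obs) = 9/17

Enumerate traces; 4 have nonzero weight after conditioning:
  (X=1, Z=1, Y=1, W=0) weight 3/250
  (X=1, Z=1, Y=1, W=1) weight 6/125
  (X=1, Z=2, Y=0, W=0) weight 4/375
  (X=1, Z=2, Y=0, W=1) weight 16/375
Group by Y:
  weight(Y=0) = 4/75
  weight(Y=1) = 3/50
Total weight = 4/75 + 3/50 = 17/150
P(Y=0 | obs) = 4/75 / 17/150 = 8/17
P(Y=1 | obs) = 3/50 / 17/150 = 9/17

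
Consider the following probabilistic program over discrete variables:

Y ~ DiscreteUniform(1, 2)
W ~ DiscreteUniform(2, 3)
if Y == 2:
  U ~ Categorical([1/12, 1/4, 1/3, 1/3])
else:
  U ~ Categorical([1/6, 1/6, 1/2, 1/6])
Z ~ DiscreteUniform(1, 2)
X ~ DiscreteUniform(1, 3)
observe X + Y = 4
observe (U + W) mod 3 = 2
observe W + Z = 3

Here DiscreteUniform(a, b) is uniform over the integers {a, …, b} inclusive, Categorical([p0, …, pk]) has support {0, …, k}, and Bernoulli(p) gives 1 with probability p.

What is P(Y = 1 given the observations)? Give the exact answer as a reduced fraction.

P(Y = 1 | obs) = 4/9

Enumerate traces; 4 have nonzero weight after conditioning:
  (Y=1, W=2, U=0, Z=1, X=3) weight 1/144
  (Y=1, W=2, U=3, Z=1, X=3) weight 1/144
  (Y=2, W=2, U=0, Z=1, X=2) weight 1/288
  (Y=2, W=2, U=3, Z=1, X=2) weight 1/72
Group by Y:
  weight(Y=1) = 1/72
  weight(Y=2) = 5/288
Total weight = 1/72 + 5/288 = 1/32
P(Y=1 | obs) = 1/72 / 1/32 = 4/9
P(Y=2 | obs) = 5/288 / 1/32 = 5/9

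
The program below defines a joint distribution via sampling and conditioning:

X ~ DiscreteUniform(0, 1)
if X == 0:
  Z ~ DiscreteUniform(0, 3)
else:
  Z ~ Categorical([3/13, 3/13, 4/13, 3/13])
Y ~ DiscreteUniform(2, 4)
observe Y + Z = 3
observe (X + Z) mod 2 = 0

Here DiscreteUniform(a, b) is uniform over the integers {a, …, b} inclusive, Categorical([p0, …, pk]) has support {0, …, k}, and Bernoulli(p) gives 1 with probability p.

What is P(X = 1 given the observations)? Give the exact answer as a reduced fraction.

P(X = 1 | obs) = 12/25

Enumerate traces; 2 have nonzero weight after conditioning:
  (X=0, Z=0, Y=3) weight 1/24
  (X=1, Z=1, Y=2) weight 1/26
Group by X:
  weight(X=0) = 1/24
  weight(X=1) = 1/26
Total weight = 1/24 + 1/26 = 25/312
P(X=0 | obs) = 1/24 / 25/312 = 13/25
P(X=1 | obs) = 1/26 / 25/312 = 12/25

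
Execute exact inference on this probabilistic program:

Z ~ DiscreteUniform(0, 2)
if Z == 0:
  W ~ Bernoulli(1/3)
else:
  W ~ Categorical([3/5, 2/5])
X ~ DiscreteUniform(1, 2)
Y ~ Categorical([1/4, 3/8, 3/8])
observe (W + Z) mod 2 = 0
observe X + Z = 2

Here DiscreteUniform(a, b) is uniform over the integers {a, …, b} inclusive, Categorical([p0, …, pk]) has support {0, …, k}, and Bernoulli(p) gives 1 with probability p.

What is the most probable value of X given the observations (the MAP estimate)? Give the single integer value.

Enumerate traces; 6 have nonzero weight after conditioning:
  (Z=0, W=0, X=2, Y=0) weight 1/36
  (Z=0, W=0, X=2, Y=1) weight 1/24
  (Z=0, W=0, X=2, Y=2) weight 1/24
  (Z=1, W=1, X=1, Y=0) weight 1/60
  (Z=1, W=1, X=1, Y=1) weight 1/40
  (Z=1, W=1, X=1, Y=2) weight 1/40
Group by X:
  weight(X=1) = 1/15
  weight(X=2) = 1/9
Total weight = 1/15 + 1/9 = 8/45
P(X=1 | obs) = 1/15 / 8/45 = 3/8
P(X=2 | obs) = 1/9 / 8/45 = 5/8
argmax = 2

argmax_v P(X = v | obs) = 2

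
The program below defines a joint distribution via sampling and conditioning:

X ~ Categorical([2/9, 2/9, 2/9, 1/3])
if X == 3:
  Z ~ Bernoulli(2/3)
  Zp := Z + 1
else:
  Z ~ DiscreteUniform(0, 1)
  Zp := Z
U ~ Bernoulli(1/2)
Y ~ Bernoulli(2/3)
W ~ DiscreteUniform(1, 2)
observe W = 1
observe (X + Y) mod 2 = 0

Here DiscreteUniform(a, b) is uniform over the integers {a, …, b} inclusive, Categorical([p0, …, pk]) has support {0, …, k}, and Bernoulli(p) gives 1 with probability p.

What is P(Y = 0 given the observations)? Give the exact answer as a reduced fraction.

P(Y = 0 | obs) = 2/7

Enumerate traces; 16 have nonzero weight after conditioning:
  (X=0, Z=0, U=0, Y=0, W=1) weight 1/108
  (X=0, Z=0, U=1, Y=0, W=1) weight 1/108
  (X=0, Z=1, U=0, Y=0, W=1) weight 1/108
  (X=0, Z=1, U=1, Y=0, W=1) weight 1/108
  (X=1, Z=0, U=0, Y=1, W=1) weight 1/54
  (X=1, Z=0, U=1, Y=1, W=1) weight 1/54
  (X=1, Z=1, U=0, Y=1, W=1) weight 1/54
  (X=1, Z=1, U=1, Y=1, W=1) weight 1/54
  … 8 more
Group by Y:
  weight(Y=0) = 2/27
  weight(Y=1) = 5/27
Total weight = 2/27 + 5/27 = 7/27
P(Y=0 | obs) = 2/27 / 7/27 = 2/7
P(Y=1 | obs) = 5/27 / 7/27 = 5/7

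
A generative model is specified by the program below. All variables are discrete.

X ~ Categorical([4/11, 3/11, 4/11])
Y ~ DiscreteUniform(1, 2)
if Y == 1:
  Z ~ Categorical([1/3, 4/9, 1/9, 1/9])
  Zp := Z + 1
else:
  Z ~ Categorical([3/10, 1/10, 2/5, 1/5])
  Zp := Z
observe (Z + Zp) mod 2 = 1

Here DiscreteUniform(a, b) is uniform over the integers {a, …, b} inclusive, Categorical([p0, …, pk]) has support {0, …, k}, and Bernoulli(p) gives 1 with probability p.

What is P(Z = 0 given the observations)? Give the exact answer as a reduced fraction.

P(Z = 0 | obs) = 1/3

Enumerate traces; 12 have nonzero weight after conditioning:
  (X=0, Y=1, Z=0) weight 2/33
  (X=0, Y=1, Z=1) weight 8/99
  (X=0, Y=1, Z=2) weight 2/99
  (X=0, Y=1, Z=3) weight 2/99
  (X=1, Y=1, Z=0) weight 1/22
  (X=1, Y=1, Z=1) weight 2/33
  (X=1, Y=1, Z=2) weight 1/66
  (X=1, Y=1, Z=3) weight 1/66
  … 4 more
Group by Z:
  weight(Z=0) = 1/6
  weight(Z=1) = 2/9
  weight(Z=2) = 1/18
  weight(Z=3) = 1/18
Total weight = 1/6 + 2/9 + 1/18 + 1/18 = 1/2
P(Z=0 | obs) = 1/6 / 1/2 = 1/3
P(Z=1 | obs) = 2/9 / 1/2 = 4/9
P(Z=2 | obs) = 1/18 / 1/2 = 1/9
P(Z=3 | obs) = 1/18 / 1/2 = 1/9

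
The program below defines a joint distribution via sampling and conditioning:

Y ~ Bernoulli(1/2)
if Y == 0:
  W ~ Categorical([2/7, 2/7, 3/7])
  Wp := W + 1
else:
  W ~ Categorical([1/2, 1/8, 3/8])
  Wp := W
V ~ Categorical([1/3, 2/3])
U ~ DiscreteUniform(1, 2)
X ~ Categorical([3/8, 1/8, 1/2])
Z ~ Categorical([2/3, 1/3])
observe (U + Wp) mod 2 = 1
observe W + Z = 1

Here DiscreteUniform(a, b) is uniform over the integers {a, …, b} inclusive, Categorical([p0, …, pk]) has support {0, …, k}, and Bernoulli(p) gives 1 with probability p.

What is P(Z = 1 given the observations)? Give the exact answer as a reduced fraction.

Enumerate traces; 24 have nonzero weight after conditioning:
  (Y=0, W=0, V=0, U=2, X=0, Z=1) weight 1/336
  (Y=0, W=0, V=0, U=2, X=1, Z=1) weight 1/1008
  (Y=0, W=0, V=0, U=2, X=2, Z=1) weight 1/252
  (Y=0, W=0, V=1, U=2, X=0, Z=1) weight 1/168
  (Y=0, W=0, V=1, U=2, X=1, Z=1) weight 1/504
  (Y=0, W=0, V=1, U=2, X=2, Z=1) weight 1/126
  (Y=0, W=1, V=0, U=1, X=0, Z=0) weight 1/168
  (Y=0, W=1, V=0, U=1, X=1, Z=0) weight 1/504
  … 16 more
Group by Z:
  weight(Z=0) = 23/336
  weight(Z=1) = 11/168
Total weight = 23/336 + 11/168 = 15/112
P(Z=0 | obs) = 23/336 / 15/112 = 23/45
P(Z=1 | obs) = 11/168 / 15/112 = 22/45

P(Z = 1 | obs) = 22/45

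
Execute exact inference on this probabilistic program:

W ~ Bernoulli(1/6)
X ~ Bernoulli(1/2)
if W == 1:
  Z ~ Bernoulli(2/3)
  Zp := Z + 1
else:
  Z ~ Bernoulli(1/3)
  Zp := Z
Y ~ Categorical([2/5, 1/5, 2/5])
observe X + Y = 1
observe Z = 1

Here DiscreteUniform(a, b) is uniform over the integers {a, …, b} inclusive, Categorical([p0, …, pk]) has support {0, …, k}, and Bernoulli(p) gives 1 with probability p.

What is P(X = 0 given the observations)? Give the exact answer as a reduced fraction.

Enumerate traces; 4 have nonzero weight after conditioning:
  (W=0, X=0, Z=1, Y=1) weight 1/36
  (W=0, X=1, Z=1, Y=0) weight 1/18
  (W=1, X=0, Z=1, Y=1) weight 1/90
  (W=1, X=1, Z=1, Y=0) weight 1/45
Group by X:
  weight(X=0) = 7/180
  weight(X=1) = 7/90
Total weight = 7/180 + 7/90 = 7/60
P(X=0 | obs) = 7/180 / 7/60 = 1/3
P(X=1 | obs) = 7/90 / 7/60 = 2/3

P(X = 0 | obs) = 1/3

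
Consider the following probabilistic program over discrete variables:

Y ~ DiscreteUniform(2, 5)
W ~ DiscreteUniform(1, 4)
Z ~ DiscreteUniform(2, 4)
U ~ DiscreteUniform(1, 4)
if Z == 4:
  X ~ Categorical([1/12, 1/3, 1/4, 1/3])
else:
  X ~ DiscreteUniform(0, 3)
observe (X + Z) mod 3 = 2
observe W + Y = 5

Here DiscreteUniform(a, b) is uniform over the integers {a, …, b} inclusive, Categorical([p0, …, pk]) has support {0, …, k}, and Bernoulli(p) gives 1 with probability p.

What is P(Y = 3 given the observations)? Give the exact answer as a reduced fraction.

P(Y = 3 | obs) = 1/3

Enumerate traces; 48 have nonzero weight after conditioning:
  (Y=2, W=3, Z=2, U=1, X=0) weight 1/768
  (Y=2, W=3, Z=2, U=1, X=3) weight 1/768
  (Y=2, W=3, Z=2, U=2, X=0) weight 1/768
  (Y=2, W=3, Z=2, U=2, X=3) weight 1/768
  (Y=2, W=3, Z=2, U=3, X=0) weight 1/768
  (Y=2, W=3, Z=2, U=3, X=3) weight 1/768
  (Y=2, W=3, Z=2, U=4, X=0) weight 1/768
  (Y=2, W=3, Z=2, U=4, X=3) weight 1/768
  (Y=3, W=2, Z=2, U=1, X=0) weight 1/768
  (Y=4, W=1, Z=2, U=1, X=0) weight 1/768
  … 38 more
Group by Y:
  weight(Y=2) = 13/576
  weight(Y=3) = 13/576
  weight(Y=4) = 13/576
Total weight = 13/576 + 13/576 + 13/576 = 13/192
P(Y=2 | obs) = 13/576 / 13/192 = 1/3
P(Y=3 | obs) = 13/576 / 13/192 = 1/3
P(Y=4 | obs) = 13/576 / 13/192 = 1/3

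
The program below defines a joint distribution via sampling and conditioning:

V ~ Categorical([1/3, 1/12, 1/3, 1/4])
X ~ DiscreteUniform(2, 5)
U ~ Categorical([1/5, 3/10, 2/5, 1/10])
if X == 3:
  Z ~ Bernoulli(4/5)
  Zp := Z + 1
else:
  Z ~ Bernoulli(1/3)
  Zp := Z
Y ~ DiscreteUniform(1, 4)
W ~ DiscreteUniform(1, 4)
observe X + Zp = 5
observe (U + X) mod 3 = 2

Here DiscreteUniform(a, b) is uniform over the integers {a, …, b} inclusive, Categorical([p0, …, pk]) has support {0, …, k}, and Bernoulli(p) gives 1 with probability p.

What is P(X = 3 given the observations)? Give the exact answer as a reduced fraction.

Enumerate traces; 256 have nonzero weight after conditioning:
  (V=0, X=3, U=2, Z=1, Y=1, W=1) weight 1/600
  (V=0, X=3, U=2, Z=1, Y=1, W=2) weight 1/600
  (V=0, X=3, U=2, Z=1, Y=1, W=3) weight 1/600
  (V=0, X=3, U=2, Z=1, Y=1, W=4) weight 1/600
  (V=0, X=3, U=2, Z=1, Y=2, W=1) weight 1/600
  (V=0, X=3, U=2, Z=1, Y=2, W=2) weight 1/600
  (V=0, X=3, U=2, Z=1, Y=2, W=3) weight 1/600
  (V=0, X=3, U=2, Z=1, Y=2, W=4) weight 1/600
  (V=0, X=4, U=1, Z=1, Y=1, W=1) weight 1/1920
  (V=0, X=5, U=0, Z=0, Y=1, W=1) weight 1/1440
  … 246 more
Group by X:
  weight(X=3) = 2/25
  weight(X=4) = 1/40
  weight(X=5) = 1/20
Total weight = 2/25 + 1/40 + 1/20 = 31/200
P(X=3 | obs) = 2/25 / 31/200 = 16/31
P(X=4 | obs) = 1/40 / 31/200 = 5/31
P(X=5 | obs) = 1/20 / 31/200 = 10/31

P(X = 3 | obs) = 16/31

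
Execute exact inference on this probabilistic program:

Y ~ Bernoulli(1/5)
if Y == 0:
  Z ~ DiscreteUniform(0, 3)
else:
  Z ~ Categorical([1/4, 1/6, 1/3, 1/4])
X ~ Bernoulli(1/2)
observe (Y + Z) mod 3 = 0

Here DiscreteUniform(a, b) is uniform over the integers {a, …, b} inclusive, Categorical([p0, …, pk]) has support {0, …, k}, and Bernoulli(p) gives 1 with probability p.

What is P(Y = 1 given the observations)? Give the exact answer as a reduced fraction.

P(Y = 1 | obs) = 1/7

Enumerate traces; 6 have nonzero weight after conditioning:
  (Y=0, Z=0, X=0) weight 1/10
  (Y=0, Z=0, X=1) weight 1/10
  (Y=0, Z=3, X=0) weight 1/10
  (Y=0, Z=3, X=1) weight 1/10
  (Y=1, Z=2, X=0) weight 1/30
  (Y=1, Z=2, X=1) weight 1/30
Group by Y:
  weight(Y=0) = 2/5
  weight(Y=1) = 1/15
Total weight = 2/5 + 1/15 = 7/15
P(Y=0 | obs) = 2/5 / 7/15 = 6/7
P(Y=1 | obs) = 1/15 / 7/15 = 1/7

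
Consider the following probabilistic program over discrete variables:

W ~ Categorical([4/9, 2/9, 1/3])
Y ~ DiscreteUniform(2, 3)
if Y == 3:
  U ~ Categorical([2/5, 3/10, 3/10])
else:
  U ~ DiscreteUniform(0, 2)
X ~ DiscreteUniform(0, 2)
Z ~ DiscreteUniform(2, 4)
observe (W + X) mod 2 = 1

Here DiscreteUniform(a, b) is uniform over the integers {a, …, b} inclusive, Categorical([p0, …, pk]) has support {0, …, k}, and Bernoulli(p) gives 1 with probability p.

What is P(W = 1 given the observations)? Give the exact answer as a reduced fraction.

P(W = 1 | obs) = 4/11

Enumerate traces; 72 have nonzero weight after conditioning:
  (W=0, Y=2, U=0, X=1, Z=2) weight 2/243
  (W=0, Y=2, U=0, X=1, Z=3) weight 2/243
  (W=0, Y=2, U=0, X=1, Z=4) weight 2/243
  (W=0, Y=2, U=1, X=1, Z=2) weight 2/243
  (W=0, Y=2, U=1, X=1, Z=3) weight 2/243
  (W=0, Y=2, U=1, X=1, Z=4) weight 2/243
  (W=0, Y=2, U=2, X=1, Z=2) weight 2/243
  (W=0, Y=2, U=2, X=1, Z=3) weight 2/243
  (W=1, Y=2, U=0, X=0, Z=2) weight 1/243
  (W=2, Y=2, U=0, X=1, Z=2) weight 1/162
  … 62 more
Group by W:
  weight(W=0) = 4/27
  weight(W=1) = 4/27
  weight(W=2) = 1/9
Total weight = 4/27 + 4/27 + 1/9 = 11/27
P(W=0 | obs) = 4/27 / 11/27 = 4/11
P(W=1 | obs) = 4/27 / 11/27 = 4/11
P(W=2 | obs) = 1/9 / 11/27 = 3/11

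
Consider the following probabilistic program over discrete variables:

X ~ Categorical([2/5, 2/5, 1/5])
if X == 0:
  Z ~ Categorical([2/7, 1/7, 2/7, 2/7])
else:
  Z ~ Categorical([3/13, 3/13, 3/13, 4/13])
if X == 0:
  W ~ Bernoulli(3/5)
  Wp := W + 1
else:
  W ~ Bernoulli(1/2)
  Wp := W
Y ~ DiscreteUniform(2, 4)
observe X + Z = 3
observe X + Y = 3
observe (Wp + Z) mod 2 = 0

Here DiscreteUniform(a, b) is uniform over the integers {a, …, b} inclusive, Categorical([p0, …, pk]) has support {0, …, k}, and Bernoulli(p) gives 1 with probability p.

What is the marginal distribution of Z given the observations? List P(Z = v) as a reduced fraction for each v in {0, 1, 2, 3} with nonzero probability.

P(Z=2) = 105/209, P(Z=3) = 104/209

Enumerate traces; 2 have nonzero weight after conditioning:
  (X=0, Z=3, W=0, Y=3) weight 8/525
  (X=1, Z=2, W=0, Y=2) weight 1/65
Group by Z:
  weight(Z=2) = 1/65
  weight(Z=3) = 8/525
Total weight = 1/65 + 8/525 = 209/6825
P(Z=2 | obs) = 1/65 / 209/6825 = 105/209
P(Z=3 | obs) = 8/525 / 209/6825 = 104/209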